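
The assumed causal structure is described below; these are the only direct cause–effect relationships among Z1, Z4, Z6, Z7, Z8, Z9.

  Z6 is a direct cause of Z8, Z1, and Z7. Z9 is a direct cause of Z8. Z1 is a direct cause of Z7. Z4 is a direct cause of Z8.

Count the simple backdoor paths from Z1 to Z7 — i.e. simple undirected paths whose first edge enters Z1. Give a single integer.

1

A backdoor path from Z1 to Z7 is any simple undirected path whose first edge points into Z1 (i.e. leaves Z1 via a parent).
Parents of Z1: {Z6}.
Enumerating:
  P1: Z1 <- Z6 -> Z7
That exhausts the simple backdoor paths. Count: 1.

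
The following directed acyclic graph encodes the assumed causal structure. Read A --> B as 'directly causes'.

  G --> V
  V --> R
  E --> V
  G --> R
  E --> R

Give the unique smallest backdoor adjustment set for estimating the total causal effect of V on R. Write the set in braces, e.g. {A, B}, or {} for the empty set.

Variables eligible for adjustment (non-descendants of V, excluding V and R): {E, G}.
Backdoor paths from V to R:
  P1: V <- G -> R
  P2: V <- E -> R
The empty set is not sufficient: P1 (V <- G -> R) has no collider blocking it and no conditioned non-collider, so it is open.
Try {E, G}:
  P1: blocked at fork node G ∈ conditioning set.
  P2: blocked at fork node E ∈ conditioning set.
{E, G} contains no descendant of V and blocks every backdoor path.
Every element of {E, G} is needed (dropping E leaves P2 open; dropping G leaves P1 open), so no proper subset is valid.
Among all size-2 subsets of the eligible variables, only {E, G} blocks every backdoor path, so it is the unique smallest valid adjustment set.

{E, G}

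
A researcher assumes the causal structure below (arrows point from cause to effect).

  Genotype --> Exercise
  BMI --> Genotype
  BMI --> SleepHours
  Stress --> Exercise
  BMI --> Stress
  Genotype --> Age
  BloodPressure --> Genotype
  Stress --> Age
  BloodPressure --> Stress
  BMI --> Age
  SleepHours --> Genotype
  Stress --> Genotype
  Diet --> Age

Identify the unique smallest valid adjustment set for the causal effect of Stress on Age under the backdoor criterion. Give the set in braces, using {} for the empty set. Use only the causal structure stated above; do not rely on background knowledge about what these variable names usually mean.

{BMI, BloodPressure}

Variables eligible for adjustment (non-descendants of Stress, excluding Stress and Age): {BMI, BloodPressure, Diet, SleepHours}.
Backdoor paths from Stress to Age:
  P1: Stress <- BloodPressure -> Genotype <- BMI -> Age
  P2: Stress <- BloodPressure -> Genotype <- SleepHours <- BMI -> Age
  P3: Stress <- BloodPressure -> Genotype -> Age
  P4: Stress <- BMI -> SleepHours -> Genotype -> Age
  P5: Stress <- BMI -> Genotype -> Age
  P6: Stress <- BMI -> Age
The empty set is not sufficient: P3 (Stress <- BloodPressure -> Genotype -> Age) has no collider blocking it and no conditioned non-collider, so it is open.
Try {BMI, BloodPressure}:
  P1: blocked at fork node BloodPressure ∈ conditioning set.
  P2: blocked at fork node BloodPressure ∈ conditioning set.
  P3: blocked at fork node BloodPressure ∈ conditioning set.
  P4: blocked at fork node BMI ∈ conditioning set.
  P5: blocked at fork node BMI ∈ conditioning set.
  P6: blocked at fork node BMI ∈ conditioning set.
{BMI, BloodPressure} contains no descendant of Stress and blocks every backdoor path.
Every element of {BMI, BloodPressure} is needed (dropping BMI leaves P4 open; dropping BloodPressure leaves P3 open), so no proper subset is valid.
Among all size-2 subsets of the eligible variables, only {BMI, BloodPressure} blocks every backdoor path, so it is the unique smallest valid adjustment set.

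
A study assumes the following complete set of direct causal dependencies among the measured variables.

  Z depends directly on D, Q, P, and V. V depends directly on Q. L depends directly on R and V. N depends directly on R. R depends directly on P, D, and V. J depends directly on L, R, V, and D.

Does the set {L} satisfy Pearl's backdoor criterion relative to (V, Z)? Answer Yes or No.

Backdoor paths from V to Z (paths whose first edge points into V):
  P1: V <- Q -> Z
Condition 1 (no descendant of V in the set): FAILS — L is a descendant of V.
Condition 2 (every backdoor path blocked by {L}):
  P1: open — no interior node is in the conditioning set.
{L} does not satisfy the backdoor criterion.

No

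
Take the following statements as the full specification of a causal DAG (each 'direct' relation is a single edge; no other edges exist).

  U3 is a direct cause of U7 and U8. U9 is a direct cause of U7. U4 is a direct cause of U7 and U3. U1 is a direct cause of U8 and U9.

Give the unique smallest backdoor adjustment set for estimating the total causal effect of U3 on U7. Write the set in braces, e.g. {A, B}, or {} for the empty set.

{U4}

Variables eligible for adjustment (non-descendants of U3, excluding U3 and U7): {U1, U4, U9}.
Backdoor paths from U3 to U7:
  P1: U3 <- U4 -> U7
The empty set is not sufficient: P1 (U3 <- U4 -> U7) has no collider blocking it and no conditioned non-collider, so it is open.
Try {U4}:
  P1: blocked at fork node U4 ∈ conditioning set.
{U4} contains no descendant of U3 and blocks every backdoor path.
No other singleton works — e.g. {U1} leaves P1 open — so {U4} is the unique smallest valid adjustment set.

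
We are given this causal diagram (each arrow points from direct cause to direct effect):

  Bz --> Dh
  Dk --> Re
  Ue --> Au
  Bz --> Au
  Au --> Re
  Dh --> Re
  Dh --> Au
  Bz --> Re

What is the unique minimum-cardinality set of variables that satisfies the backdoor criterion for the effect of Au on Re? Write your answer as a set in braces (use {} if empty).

{Bz, Dh}

Variables eligible for adjustment (non-descendants of Au, excluding Au and Re): {Bz, Dh, Dk, Ue}.
Backdoor paths from Au to Re:
  P1: Au <- Bz -> Dh -> Re
  P2: Au <- Bz -> Re
  P3: Au <- Dh <- Bz -> Re
  P4: Au <- Dh -> Re
The empty set is not sufficient: P1 (Au <- Bz -> Dh -> Re) has no collider blocking it and no conditioned non-collider, so it is open.
Try {Bz, Dh}:
  P1: blocked at fork node Bz ∈ conditioning set.
  P2: blocked at fork node Bz ∈ conditioning set.
  P3: blocked at chain node Dh ∈ conditioning set.
  P4: blocked at fork node Dh ∈ conditioning set.
{Bz, Dh} contains no descendant of Au and blocks every backdoor path.
Every element of {Bz, Dh} is needed (dropping Bz leaves P2 open; dropping Dh leaves P4 open), so no proper subset is valid.
Among all size-2 subsets of the eligible variables, only {Bz, Dh} blocks every backdoor path, so it is the unique smallest valid adjustment set.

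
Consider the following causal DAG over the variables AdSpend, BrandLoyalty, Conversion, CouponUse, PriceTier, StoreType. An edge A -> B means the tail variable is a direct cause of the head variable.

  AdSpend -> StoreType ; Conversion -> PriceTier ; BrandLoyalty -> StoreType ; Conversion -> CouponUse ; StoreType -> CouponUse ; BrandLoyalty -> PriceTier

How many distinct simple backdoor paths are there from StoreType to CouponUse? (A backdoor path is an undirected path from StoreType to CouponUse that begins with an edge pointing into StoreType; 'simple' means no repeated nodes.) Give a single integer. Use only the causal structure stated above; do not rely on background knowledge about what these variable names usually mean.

1

A backdoor path from StoreType to CouponUse is any simple undirected path whose first edge points into StoreType (i.e. leaves StoreType via a parent).
Parents of StoreType: {AdSpend, BrandLoyalty}.
Enumerating:
  P1: StoreType <- BrandLoyalty -> PriceTier <- Conversion -> CouponUse
That exhausts the simple backdoor paths. Count: 1.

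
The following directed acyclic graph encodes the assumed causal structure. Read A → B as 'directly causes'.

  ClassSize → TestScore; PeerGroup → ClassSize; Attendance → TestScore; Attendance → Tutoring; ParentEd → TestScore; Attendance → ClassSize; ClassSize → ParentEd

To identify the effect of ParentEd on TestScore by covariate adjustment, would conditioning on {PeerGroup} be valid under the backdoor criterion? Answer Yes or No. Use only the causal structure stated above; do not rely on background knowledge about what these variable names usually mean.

No

Backdoor paths from ParentEd to TestScore (paths whose first edge points into ParentEd):
  P1: ParentEd <- ClassSize <- Attendance -> TestScore
  P2: ParentEd <- ClassSize -> TestScore
Condition 1 (no descendant of ParentEd in the set): holds — descendants of ParentEd are {TestScore}; none are in {PeerGroup}.
Condition 2 (every backdoor path blocked by {PeerGroup}):
  P1: open — no interior node is in the conditioning set.
  P2: open — no interior node is in the conditioning set.
{PeerGroup} does not satisfy the backdoor criterion.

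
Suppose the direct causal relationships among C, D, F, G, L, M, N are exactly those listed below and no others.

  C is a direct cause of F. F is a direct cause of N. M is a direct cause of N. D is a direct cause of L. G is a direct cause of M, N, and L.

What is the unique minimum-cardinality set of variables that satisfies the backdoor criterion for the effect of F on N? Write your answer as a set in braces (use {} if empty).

{}

Variables eligible for adjustment (non-descendants of F, excluding F and N): {C, D, G, L, M}.
Backdoor paths from F to N:
  (none)
With no backdoor paths the empty set already satisfies the criterion, and it is trivially minimal.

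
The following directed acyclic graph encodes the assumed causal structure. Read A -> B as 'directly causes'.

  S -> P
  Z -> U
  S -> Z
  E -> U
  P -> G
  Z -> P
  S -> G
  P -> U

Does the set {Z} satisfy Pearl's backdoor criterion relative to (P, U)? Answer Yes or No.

Yes

Backdoor paths from P to U (paths whose first edge points into P):
  P1: P <- S -> Z -> U
  P2: P <- Z -> U
Condition 1 (no descendant of P in the set): holds — descendants of P are {G, U}; none are in {Z}.
Condition 2 (every backdoor path blocked by {Z}):
  P1: blocked at chain node Z ∈ conditioning set.
  P2: blocked at fork node Z ∈ conditioning set.
{Z} satisfies the backdoor criterion.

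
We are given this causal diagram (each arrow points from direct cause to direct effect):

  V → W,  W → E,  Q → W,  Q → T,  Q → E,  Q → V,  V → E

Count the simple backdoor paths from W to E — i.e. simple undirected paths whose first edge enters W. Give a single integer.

A backdoor path from W to E is any simple undirected path whose first edge points into W (i.e. leaves W via a parent).
Parents of W: {Q, V}.
Enumerating:
  P1: W <- Q -> V -> E
  P2: W <- Q -> E
  P3: W <- V <- Q -> E
  P4: W <- V -> E
That exhausts the simple backdoor paths. Count: 4.

4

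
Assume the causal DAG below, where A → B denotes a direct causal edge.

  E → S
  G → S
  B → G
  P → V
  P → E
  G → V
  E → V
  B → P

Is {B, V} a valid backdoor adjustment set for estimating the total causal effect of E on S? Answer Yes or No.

No

Backdoor paths from E to S (paths whose first edge points into E):
  P1: E <- P <- B -> G -> S
  P2: E <- P -> V <- G -> S
Condition 1 (no descendant of E in the set): FAILS — V is a descendant of E.
Condition 2 (every backdoor path blocked by {B, V}):
  P1: blocked at fork node B ∈ conditioning set.
  P2: open — collider(s) V are conditioned on (or have a conditioned descendant) and no non-collider on the path is in the set.
{B, V} does not satisfy the backdoor criterion.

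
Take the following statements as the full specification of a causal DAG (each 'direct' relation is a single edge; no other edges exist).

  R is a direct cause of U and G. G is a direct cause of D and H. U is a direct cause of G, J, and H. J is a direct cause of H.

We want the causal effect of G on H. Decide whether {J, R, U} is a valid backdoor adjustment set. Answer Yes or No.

Yes

Backdoor paths from G to H (paths whose first edge points into G):
  P1: G <- R -> U -> J -> H
  P2: G <- R -> U -> H
  P3: G <- U -> J -> H
  P4: G <- U -> H
Condition 1 (no descendant of G in the set): holds — descendants of G are {D, H}; none are in {J, R, U}.
Condition 2 (every backdoor path blocked by {J, R, U}):
  P1: blocked at fork node R ∈ conditioning set.
  P2: blocked at fork node R ∈ conditioning set.
  P3: blocked at fork node U ∈ conditioning set.
  P4: blocked at fork node U ∈ conditioning set.
{J, R, U} satisfies the backdoor criterion.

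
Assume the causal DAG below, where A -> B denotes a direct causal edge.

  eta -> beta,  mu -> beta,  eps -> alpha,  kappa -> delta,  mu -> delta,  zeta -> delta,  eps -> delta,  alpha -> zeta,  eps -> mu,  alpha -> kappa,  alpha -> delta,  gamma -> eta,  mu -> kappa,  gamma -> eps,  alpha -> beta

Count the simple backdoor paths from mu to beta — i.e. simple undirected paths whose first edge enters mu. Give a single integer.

A backdoor path from mu to beta is any simple undirected path whose first edge points into mu (i.e. leaves mu via a parent).
Parents of mu: {eps}.
Enumerating:
  P1: mu <- eps <- gamma -> eta -> beta
  P2: mu <- eps -> alpha -> beta
  P3: mu <- eps -> delta <- alpha -> beta
  P4: mu <- eps -> delta <- zeta <- alpha -> beta
  P5: mu <- eps -> delta <- kappa <- alpha -> beta
That exhausts the simple backdoor paths. Count: 5.

5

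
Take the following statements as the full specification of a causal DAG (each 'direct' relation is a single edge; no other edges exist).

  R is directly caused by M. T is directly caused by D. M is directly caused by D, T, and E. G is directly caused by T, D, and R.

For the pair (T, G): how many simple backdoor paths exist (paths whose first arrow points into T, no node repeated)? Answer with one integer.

A backdoor path from T to G is any simple undirected path whose first edge points into T (i.e. leaves T via a parent).
Parents of T: {D}.
Enumerating:
  P1: T <- D -> M -> R -> G
  P2: T <- D -> G
That exhausts the simple backdoor paths. Count: 2.

2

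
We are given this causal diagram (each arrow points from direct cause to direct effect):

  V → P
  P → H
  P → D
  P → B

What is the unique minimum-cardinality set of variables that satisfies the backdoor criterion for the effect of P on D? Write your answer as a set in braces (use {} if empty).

Variables eligible for adjustment (non-descendants of P, excluding P and D): {V}.
Backdoor paths from P to D:
  (none)
With no backdoor paths the empty set already satisfies the criterion, and it is trivially minimal.

{}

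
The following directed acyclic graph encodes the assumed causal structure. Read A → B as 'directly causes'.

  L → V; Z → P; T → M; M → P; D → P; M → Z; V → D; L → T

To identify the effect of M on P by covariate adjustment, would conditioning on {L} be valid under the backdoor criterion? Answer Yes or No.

Yes

Backdoor paths from M to P (paths whose first edge points into M):
  P1: M <- T <- L -> V -> D -> P
Condition 1 (no descendant of M in the set): holds — descendants of M are {P, Z}; none are in {L}.
Condition 2 (every backdoor path blocked by {L}):
  P1: blocked at fork node L ∈ conditioning set.
{L} satisfies the backdoor criterion.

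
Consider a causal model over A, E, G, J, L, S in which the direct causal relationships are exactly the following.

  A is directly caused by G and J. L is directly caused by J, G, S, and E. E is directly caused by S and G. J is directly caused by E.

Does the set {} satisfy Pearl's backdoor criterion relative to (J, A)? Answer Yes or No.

No

Backdoor paths from J to A (paths whose first edge points into J):
  P1: J <- E <- S -> L <- G -> A
  P2: J <- E <- G -> A
  P3: J <- E -> L <- G -> A
Condition 1 (no descendant of J in the set): holds — descendants of J are {A, L}; none are in {}.
Condition 2 (every backdoor path blocked by {}):
  P1: blocked at collider L (neither it nor any descendant is in the conditioning set).
  P2: open — no interior node is in the conditioning set.
  P3: blocked at collider L (neither it nor any descendant is in the conditioning set).
{} does not satisfy the backdoor criterion.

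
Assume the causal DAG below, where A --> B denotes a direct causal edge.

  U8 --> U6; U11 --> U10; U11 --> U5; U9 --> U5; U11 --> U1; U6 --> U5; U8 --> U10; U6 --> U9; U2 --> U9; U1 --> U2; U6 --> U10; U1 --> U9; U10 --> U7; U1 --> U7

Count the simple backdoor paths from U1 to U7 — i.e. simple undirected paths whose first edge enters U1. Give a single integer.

5

A backdoor path from U1 to U7 is any simple undirected path whose first edge points into U1 (i.e. leaves U1 via a parent).
Parents of U1: {U11}.
Enumerating:
  P1: U1 <- U11 -> U10 -> U7
  P2: U1 <- U11 -> U5 <- U6 <- U8 -> U10 -> U7
  P3: U1 <- U11 -> U5 <- U6 -> U10 -> U7
  P4: U1 <- U11 -> U5 <- U9 <- U6 <- U8 -> U10 -> U7
  P5: U1 <- U11 -> U5 <- U9 <- U6 -> U10 -> U7
That exhausts the simple backdoor paths. Count: 5.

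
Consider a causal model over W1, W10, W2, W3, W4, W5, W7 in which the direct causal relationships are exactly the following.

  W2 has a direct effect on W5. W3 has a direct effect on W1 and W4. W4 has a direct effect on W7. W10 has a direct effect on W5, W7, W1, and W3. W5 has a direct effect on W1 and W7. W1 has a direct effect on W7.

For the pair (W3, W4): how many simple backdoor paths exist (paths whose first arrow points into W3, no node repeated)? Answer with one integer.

5

A backdoor path from W3 to W4 is any simple undirected path whose first edge points into W3 (i.e. leaves W3 via a parent).
Parents of W3: {W10}.
Enumerating:
  P1: W3 <- W10 -> W5 -> W1 -> W7 <- W4
  P2: W3 <- W10 -> W5 -> W7 <- W4
  P3: W3 <- W10 -> W1 <- W5 -> W7 <- W4
  P4: W3 <- W10 -> W1 -> W7 <- W4
  P5: W3 <- W10 -> W7 <- W4
That exhausts the simple backdoor paths. Count: 5.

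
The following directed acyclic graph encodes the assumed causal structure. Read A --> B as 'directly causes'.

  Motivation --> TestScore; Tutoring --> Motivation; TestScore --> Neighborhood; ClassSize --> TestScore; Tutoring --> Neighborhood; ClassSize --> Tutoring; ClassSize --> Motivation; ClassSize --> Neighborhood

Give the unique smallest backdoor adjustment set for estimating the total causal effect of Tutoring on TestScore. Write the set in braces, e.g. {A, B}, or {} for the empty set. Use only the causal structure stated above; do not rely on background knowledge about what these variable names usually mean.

Variables eligible for adjustment (non-descendants of Tutoring, excluding Tutoring and TestScore): {ClassSize}.
Backdoor paths from Tutoring to TestScore:
  P1: Tutoring <- ClassSize -> Motivation -> TestScore
  P2: Tutoring <- ClassSize -> TestScore
  P3: Tutoring <- ClassSize -> Neighborhood <- TestScore
The empty set is not sufficient: P1 (Tutoring <- ClassSize -> Motivation -> TestScore) has no collider blocking it and no conditioned non-collider, so it is open.
Try {ClassSize}:
  P1: blocked at fork node ClassSize ∈ conditioning set.
  P2: blocked at fork node ClassSize ∈ conditioning set.
  P3: blocked at fork node ClassSize ∈ conditioning set.
{ClassSize} contains no descendant of Tutoring and blocks every backdoor path.
{ClassSize} is the unique smallest valid adjustment set.

{ClassSize}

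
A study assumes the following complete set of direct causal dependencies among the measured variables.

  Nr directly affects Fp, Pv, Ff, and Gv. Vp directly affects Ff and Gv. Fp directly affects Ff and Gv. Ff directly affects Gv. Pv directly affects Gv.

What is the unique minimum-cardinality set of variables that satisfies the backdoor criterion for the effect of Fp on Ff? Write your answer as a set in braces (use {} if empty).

Variables eligible for adjustment (non-descendants of Fp, excluding Fp and Ff): {Nr, Pv, Vp}.
Backdoor paths from Fp to Ff:
  P1: Fp <- Nr -> Pv -> Gv <- Vp -> Ff
  P2: Fp <- Nr -> Pv -> Gv <- Ff
  P3: Fp <- Nr -> Ff
  P4: Fp <- Nr -> Gv <- Vp -> Ff
  P5: Fp <- Nr -> Gv <- Ff
The empty set is not sufficient: P3 (Fp <- Nr -> Ff) has no collider blocking it and no conditioned non-collider, so it is open.
Try {Nr}:
  P1: blocked at fork node Nr ∈ conditioning set.
  P2: blocked at fork node Nr ∈ conditioning set.
  P3: blocked at fork node Nr ∈ conditioning set.
  P4: blocked at fork node Nr ∈ conditioning set.
  P5: blocked at fork node Nr ∈ conditioning set.
{Nr} contains no descendant of Fp and blocks every backdoor path.
No other singleton works — e.g. {Pv} leaves P3 open — so {Nr} is the unique smallest valid adjustment set.

{Nr}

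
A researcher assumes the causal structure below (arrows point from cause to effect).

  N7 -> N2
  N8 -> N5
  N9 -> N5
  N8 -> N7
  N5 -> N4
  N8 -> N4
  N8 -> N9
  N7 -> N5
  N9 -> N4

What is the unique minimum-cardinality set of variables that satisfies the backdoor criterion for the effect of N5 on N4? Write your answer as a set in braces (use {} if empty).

Variables eligible for adjustment (non-descendants of N5, excluding N5 and N4): {N2, N7, N8, N9}.
Backdoor paths from N5 to N4:
  P1: N5 <- N8 -> N9 -> N4
  P2: N5 <- N8 -> N4
  P3: N5 <- N7 <- N8 -> N9 -> N4
  P4: N5 <- N7 <- N8 -> N4
  P5: N5 <- N9 <- N8 -> N4
  P6: N5 <- N9 -> N4
The empty set is not sufficient: P1 (N5 <- N8 -> N9 -> N4) has no collider blocking it and no conditioned non-collider, so it is open.
Try {N8, N9}:
  P1: blocked at fork node N8 ∈ conditioning set.
  P2: blocked at fork node N8 ∈ conditioning set.
  P3: blocked at fork node N8 ∈ conditioning set.
  P4: blocked at fork node N8 ∈ conditioning set.
  P5: blocked at chain node N9 ∈ conditioning set.
  P6: blocked at fork node N9 ∈ conditioning set.
{N8, N9} contains no descendant of N5 and blocks every backdoor path.
Every element of {N8, N9} is needed (dropping N8 leaves P2 open; dropping N9 leaves P6 open), so no proper subset is valid.
Among all size-2 subsets of the eligible variables, only {N8, N9} blocks every backdoor path, so it is the unique smallest valid adjustment set.

{N8, N9}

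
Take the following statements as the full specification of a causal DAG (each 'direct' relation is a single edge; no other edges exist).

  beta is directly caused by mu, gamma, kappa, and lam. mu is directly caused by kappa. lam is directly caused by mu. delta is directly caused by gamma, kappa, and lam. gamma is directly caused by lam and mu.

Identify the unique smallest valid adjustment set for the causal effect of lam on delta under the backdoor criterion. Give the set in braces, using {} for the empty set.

{mu}

Variables eligible for adjustment (non-descendants of lam, excluding lam and delta): {kappa, mu}.
Backdoor paths from lam to delta:
  P1: lam <- mu <- kappa -> delta
  P2: lam <- mu <- kappa -> beta <- gamma -> delta
  P3: lam <- mu -> gamma -> delta
  P4: lam <- mu -> gamma -> beta <- kappa -> delta
  P5: lam <- mu -> beta <- kappa -> delta
  P6: lam <- mu -> beta <- gamma -> delta
The empty set is not sufficient: P1 (lam <- mu <- kappa -> delta) has no collider blocking it and no conditioned non-collider, so it is open.
Try {mu}:
  P1: blocked at chain node mu ∈ conditioning set.
  P2: blocked at chain node mu ∈ conditioning set.
  P3: blocked at fork node mu ∈ conditioning set.
  P4: blocked at fork node mu ∈ conditioning set.
  P5: blocked at fork node mu ∈ conditioning set.
  P6: blocked at fork node mu ∈ conditioning set.
{mu} contains no descendant of lam and blocks every backdoor path.
No other singleton works — e.g. {kappa} leaves P3 open — so {mu} is the unique smallest valid adjustment set.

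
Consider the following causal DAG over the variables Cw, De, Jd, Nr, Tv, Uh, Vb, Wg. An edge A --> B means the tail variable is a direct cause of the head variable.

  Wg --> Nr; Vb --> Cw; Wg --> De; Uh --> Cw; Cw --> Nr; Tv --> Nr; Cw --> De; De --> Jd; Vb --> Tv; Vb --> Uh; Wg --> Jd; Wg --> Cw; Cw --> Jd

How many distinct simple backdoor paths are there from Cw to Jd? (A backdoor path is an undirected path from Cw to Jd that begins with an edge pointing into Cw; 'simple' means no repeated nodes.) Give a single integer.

A backdoor path from Cw to Jd is any simple undirected path whose first edge points into Cw (i.e. leaves Cw via a parent).
Parents of Cw: {Uh, Vb, Wg}.
Enumerating:
  P1: Cw <- Vb -> Tv -> Nr <- Wg -> De -> Jd
  P2: Cw <- Vb -> Tv -> Nr <- Wg -> Jd
  P3: Cw <- Uh <- Vb -> Tv -> Nr <- Wg -> De -> Jd
  P4: Cw <- Uh <- Vb -> Tv -> Nr <- Wg -> Jd
  P5: Cw <- Wg -> De -> Jd
  P6: Cw <- Wg -> Jd
That exhausts the simple backdoor paths. Count: 6.

6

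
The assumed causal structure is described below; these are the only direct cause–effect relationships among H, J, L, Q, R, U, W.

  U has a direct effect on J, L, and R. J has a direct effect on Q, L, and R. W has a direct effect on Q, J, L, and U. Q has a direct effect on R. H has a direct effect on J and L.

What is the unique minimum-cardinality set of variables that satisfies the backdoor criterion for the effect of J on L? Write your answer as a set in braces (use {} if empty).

Variables eligible for adjustment (non-descendants of J, excluding J and L): {H, U, W}.
Backdoor paths from J to L:
  P1: J <- W -> U -> L
  P2: J <- W -> Q -> R <- U -> L
  P3: J <- W -> L
  P4: J <- H -> L
  P5: J <- U <- W -> L
  P6: J <- U -> R <- Q <- W -> L
  P7: J <- U -> L
The empty set is not sufficient: P1 (J <- W -> U -> L) has no collider blocking it and no conditioned non-collider, so it is open.
Try {H, U, W}:
  P1: blocked at fork node W ∈ conditioning set.
  P2: blocked at fork node W ∈ conditioning set.
  P3: blocked at fork node W ∈ conditioning set.
  P4: blocked at fork node H ∈ conditioning set.
  P5: blocked at chain node U ∈ conditioning set.
  P6: blocked at fork node U ∈ conditioning set.
  P7: blocked at fork node U ∈ conditioning set.
{H, U, W} contains no descendant of J and blocks every backdoor path.
Every element of {H, U, W} is needed (dropping H leaves P4 open; dropping U leaves P7 open; dropping W leaves P3 open), so no proper subset is valid.
Among all size-3 subsets of the eligible variables, only {H, U, W} blocks every backdoor path, so it is the unique smallest valid adjustment set.

{H, U, W}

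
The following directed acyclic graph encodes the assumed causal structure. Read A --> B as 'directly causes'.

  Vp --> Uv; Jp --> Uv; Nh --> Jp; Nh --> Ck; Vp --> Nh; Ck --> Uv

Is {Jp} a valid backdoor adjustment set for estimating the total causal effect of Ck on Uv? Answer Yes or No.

No

Backdoor paths from Ck to Uv (paths whose first edge points into Ck):
  P1: Ck <- Nh <- Vp -> Uv
  P2: Ck <- Nh -> Jp -> Uv
Condition 1 (no descendant of Ck in the set): holds — descendants of Ck are {Uv}; none are in {Jp}.
Condition 2 (every backdoor path blocked by {Jp}):
  P1: open — no interior node is in the conditioning set.
  P2: blocked at chain node Jp ∈ conditioning set.
{Jp} does not satisfy the backdoor criterion.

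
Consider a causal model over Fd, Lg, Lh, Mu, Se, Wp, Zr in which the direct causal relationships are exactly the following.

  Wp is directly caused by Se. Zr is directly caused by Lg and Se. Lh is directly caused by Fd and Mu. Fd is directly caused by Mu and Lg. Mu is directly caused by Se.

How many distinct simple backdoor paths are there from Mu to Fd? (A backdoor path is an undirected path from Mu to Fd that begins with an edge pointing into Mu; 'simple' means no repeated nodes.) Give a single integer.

A backdoor path from Mu to Fd is any simple undirected path whose first edge points into Mu (i.e. leaves Mu via a parent).
Parents of Mu: {Se}.
Enumerating:
  P1: Mu <- Se -> Zr <- Lg -> Fd
That exhausts the simple backdoor paths. Count: 1.

1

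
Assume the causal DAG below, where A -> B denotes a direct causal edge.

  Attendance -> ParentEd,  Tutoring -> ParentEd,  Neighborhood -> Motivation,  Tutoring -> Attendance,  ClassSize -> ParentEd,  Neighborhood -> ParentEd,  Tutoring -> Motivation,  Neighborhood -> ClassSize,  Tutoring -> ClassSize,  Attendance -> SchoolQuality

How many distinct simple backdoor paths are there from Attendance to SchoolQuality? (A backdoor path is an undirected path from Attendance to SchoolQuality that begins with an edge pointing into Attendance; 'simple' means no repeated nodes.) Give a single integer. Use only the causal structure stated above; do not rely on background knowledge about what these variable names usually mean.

0

A backdoor path from Attendance to SchoolQuality is any simple undirected path whose first edge points into Attendance (i.e. leaves Attendance via a parent).
Parents of Attendance: {Tutoring}.
No simple path from any parent of Attendance reaches SchoolQuality without revisiting Attendance, so there are no backdoor paths.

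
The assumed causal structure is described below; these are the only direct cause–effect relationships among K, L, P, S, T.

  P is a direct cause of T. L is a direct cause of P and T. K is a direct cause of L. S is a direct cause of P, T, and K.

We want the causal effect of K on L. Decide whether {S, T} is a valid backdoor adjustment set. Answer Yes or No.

No

Backdoor paths from K to L (paths whose first edge points into K):
  P1: K <- S -> P <- L
  P2: K <- S -> P -> T <- L
  P3: K <- S -> T <- L
  P4: K <- S -> T <- P <- L
Condition 1 (no descendant of K in the set): FAILS — T is a descendant of K.
Condition 2 (every backdoor path blocked by {S, T}):
  P1: blocked at fork node S ∈ conditioning set.
  P2: blocked at fork node S ∈ conditioning set.
  P3: blocked at fork node S ∈ conditioning set.
  P4: blocked at fork node S ∈ conditioning set.
{S, T} does not satisfy the backdoor criterion.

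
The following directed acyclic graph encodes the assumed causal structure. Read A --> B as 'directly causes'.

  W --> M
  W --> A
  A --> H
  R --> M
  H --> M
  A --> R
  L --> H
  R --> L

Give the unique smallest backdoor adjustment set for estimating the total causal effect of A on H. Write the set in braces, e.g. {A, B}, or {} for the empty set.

{}

Variables eligible for adjustment (non-descendants of A, excluding A and H): {W}.
Backdoor paths from A to H:
  P1: A <- W -> M <- R -> L -> H
  P2: A <- W -> M <- H
Each backdoor path contains an unconditioned collider, so every path is already blocked with the empty conditioning set:
  P1: blocked at collider M (neither it nor any descendant is in the conditioning set).
  P2: blocked at collider M (neither it nor any descendant is in the conditioning set).
The empty set is therefore the unique smallest valid set.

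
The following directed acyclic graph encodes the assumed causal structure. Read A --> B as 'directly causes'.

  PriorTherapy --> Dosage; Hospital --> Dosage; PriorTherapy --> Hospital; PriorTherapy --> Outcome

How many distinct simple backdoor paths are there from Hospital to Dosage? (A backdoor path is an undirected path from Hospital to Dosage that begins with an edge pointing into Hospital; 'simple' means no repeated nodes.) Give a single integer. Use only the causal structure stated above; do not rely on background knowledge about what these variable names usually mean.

1

A backdoor path from Hospital to Dosage is any simple undirected path whose first edge points into Hospital (i.e. leaves Hospital via a parent).
Parents of Hospital: {PriorTherapy}.
Enumerating:
  P1: Hospital <- PriorTherapy -> Dosage
That exhausts the simple backdoor paths. Count: 1.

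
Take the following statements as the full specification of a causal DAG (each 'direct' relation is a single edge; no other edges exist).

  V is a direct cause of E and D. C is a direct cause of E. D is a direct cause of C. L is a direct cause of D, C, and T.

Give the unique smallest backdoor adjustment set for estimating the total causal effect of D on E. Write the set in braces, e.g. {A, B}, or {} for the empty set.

{L, V}

Variables eligible for adjustment (non-descendants of D, excluding D and E): {L, T, V}.
Backdoor paths from D to E:
  P1: D <- V -> E
  P2: D <- L -> C -> E
The empty set is not sufficient: P1 (D <- V -> E) has no collider blocking it and no conditioned non-collider, so it is open.
Try {L, V}:
  P1: blocked at fork node V ∈ conditioning set.
  P2: blocked at fork node L ∈ conditioning set.
{L, V} contains no descendant of D and blocks every backdoor path.
Every element of {L, V} is needed (dropping L leaves P2 open; dropping V leaves P1 open), so no proper subset is valid.
Among all size-2 subsets of the eligible variables, only {L, V} blocks every backdoor path, so it is the unique smallest valid adjustment set.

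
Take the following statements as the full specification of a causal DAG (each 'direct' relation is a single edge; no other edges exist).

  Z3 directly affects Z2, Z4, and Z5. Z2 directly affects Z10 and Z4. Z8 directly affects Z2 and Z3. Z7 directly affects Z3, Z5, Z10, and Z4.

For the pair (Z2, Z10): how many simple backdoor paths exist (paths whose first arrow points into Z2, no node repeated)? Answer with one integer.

6

A backdoor path from Z2 to Z10 is any simple undirected path whose first edge points into Z2 (i.e. leaves Z2 via a parent).
Parents of Z2: {Z3, Z8}.
Enumerating:
  P1: Z2 <- Z8 -> Z3 <- Z7 -> Z10
  P2: Z2 <- Z8 -> Z3 -> Z5 <- Z7 -> Z10
  P3: Z2 <- Z8 -> Z3 -> Z4 <- Z7 -> Z10
  P4: Z2 <- Z3 <- Z7 -> Z10
  P5: Z2 <- Z3 -> Z5 <- Z7 -> Z10
  P6: Z2 <- Z3 -> Z4 <- Z7 -> Z10
That exhausts the simple backdoor paths. Count: 6.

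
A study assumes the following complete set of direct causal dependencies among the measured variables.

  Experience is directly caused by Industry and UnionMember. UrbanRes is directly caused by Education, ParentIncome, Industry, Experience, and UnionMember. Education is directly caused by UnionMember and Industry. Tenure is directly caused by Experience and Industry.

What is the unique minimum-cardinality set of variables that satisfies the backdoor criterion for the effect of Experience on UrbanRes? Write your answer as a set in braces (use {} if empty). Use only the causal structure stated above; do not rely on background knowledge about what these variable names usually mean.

Variables eligible for adjustment (non-descendants of Experience, excluding Experience and UrbanRes): {Education, Industry, ParentIncome, UnionMember}.
Backdoor paths from Experience to UrbanRes:
  P1: Experience <- Industry -> Education <- UnionMember -> UrbanRes
  P2: Experience <- Industry -> Education -> UrbanRes
  P3: Experience <- Industry -> UrbanRes
  P4: Experience <- UnionMember -> Education <- Industry -> UrbanRes
  P5: Experience <- UnionMember -> Education -> UrbanRes
  P6: Experience <- UnionMember -> UrbanRes
The empty set is not sufficient: P2 (Experience <- Industry -> Education -> UrbanRes) has no collider blocking it and no conditioned non-collider, so it is open.
Try {Industry, UnionMember}:
  P1: blocked at fork node Industry ∈ conditioning set.
  P2: blocked at fork node Industry ∈ conditioning set.
  P3: blocked at fork node Industry ∈ conditioning set.
  P4: blocked at fork node UnionMember ∈ conditioning set.
  P5: blocked at fork node UnionMember ∈ conditioning set.
  P6: blocked at fork node UnionMember ∈ conditioning set.
{Industry, UnionMember} contains no descendant of Experience and blocks every backdoor path.
Every element of {Industry, UnionMember} is needed (dropping Industry leaves P2 open; dropping UnionMember leaves P5 open), so no proper subset is valid.
Among all size-2 subsets of the eligible variables, only {Industry, UnionMember} blocks every backdoor path, so it is the unique smallest valid adjustment set.

{Industry, UnionMember}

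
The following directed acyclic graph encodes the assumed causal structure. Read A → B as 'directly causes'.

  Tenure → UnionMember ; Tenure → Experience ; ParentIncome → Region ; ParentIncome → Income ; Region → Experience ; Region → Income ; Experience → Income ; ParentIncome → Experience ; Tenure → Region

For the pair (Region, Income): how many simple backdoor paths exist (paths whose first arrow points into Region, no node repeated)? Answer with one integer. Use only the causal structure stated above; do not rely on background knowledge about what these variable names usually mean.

A backdoor path from Region to Income is any simple undirected path whose first edge points into Region (i.e. leaves Region via a parent).
Parents of Region: {ParentIncome, Tenure}.
Enumerating:
  P1: Region <- Tenure -> Experience <- ParentIncome -> Income
  P2: Region <- Tenure -> Experience -> Income
  P3: Region <- ParentIncome -> Experience -> Income
  P4: Region <- ParentIncome -> Income
That exhausts the simple backdoor paths. Count: 4.

4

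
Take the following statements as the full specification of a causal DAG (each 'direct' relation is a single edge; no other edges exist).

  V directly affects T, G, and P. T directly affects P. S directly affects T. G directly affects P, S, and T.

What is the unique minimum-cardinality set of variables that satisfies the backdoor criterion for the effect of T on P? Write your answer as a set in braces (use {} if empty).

{G, V}

Variables eligible for adjustment (non-descendants of T, excluding T and P): {G, S, V}.
Backdoor paths from T to P:
  P1: T <- V -> G -> P
  P2: T <- V -> P
  P3: T <- G <- V -> P
  P4: T <- G -> P
  P5: T <- S <- G <- V -> P
  P6: T <- S <- G -> P
The empty set is not sufficient: P1 (T <- V -> G -> P) has no collider blocking it and no conditioned non-collider, so it is open.
Try {G, V}:
  P1: blocked at fork node V ∈ conditioning set.
  P2: blocked at fork node V ∈ conditioning set.
  P3: blocked at chain node G ∈ conditioning set.
  P4: blocked at fork node G ∈ conditioning set.
  P5: blocked at chain node G ∈ conditioning set.
  P6: blocked at fork node G ∈ conditioning set.
{G, V} contains no descendant of T and blocks every backdoor path.
Every element of {G, V} is needed (dropping G leaves P4 open; dropping V leaves P2 open), so no proper subset is valid.
Among all size-2 subsets of the eligible variables, only {G, V} blocks every backdoor path, so it is the unique smallest valid adjustment set.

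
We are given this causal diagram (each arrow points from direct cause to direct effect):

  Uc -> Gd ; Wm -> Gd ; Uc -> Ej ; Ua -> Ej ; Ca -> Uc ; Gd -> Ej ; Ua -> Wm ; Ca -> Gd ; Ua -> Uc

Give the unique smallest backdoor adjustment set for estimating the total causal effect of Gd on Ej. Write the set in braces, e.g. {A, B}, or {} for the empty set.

Variables eligible for adjustment (non-descendants of Gd, excluding Gd and Ej): {Ca, Ua, Uc, Wm}.
Backdoor paths from Gd to Ej:
  P1: Gd <- Ca -> Uc <- Ua -> Ej
  P2: Gd <- Ca -> Uc -> Ej
  P3: Gd <- Uc <- Ua -> Ej
  P4: Gd <- Uc -> Ej
  P5: Gd <- Wm <- Ua -> Uc -> Ej
  P6: Gd <- Wm <- Ua -> Ej
The empty set is not sufficient: P2 (Gd <- Ca -> Uc -> Ej) has no collider blocking it and no conditioned non-collider, so it is open.
Try {Ua, Uc}:
  P1: blocked at fork node Ua ∈ conditioning set.
  P2: blocked at chain node Uc ∈ conditioning set.
  P3: blocked at chain node Uc ∈ conditioning set.
  P4: blocked at fork node Uc ∈ conditioning set.
  P5: blocked at fork node Ua ∈ conditioning set.
  P6: blocked at fork node Ua ∈ conditioning set.
{Ua, Uc} contains no descendant of Gd and blocks every backdoor path.
Every element of {Ua, Uc} is needed (dropping Ua leaves P1 open; dropping Uc leaves P2 open), so no proper subset is valid.
Among all size-2 subsets of the eligible variables, only {Ua, Uc} blocks every backdoor path, so it is the unique smallest valid adjustment set.

{Ua, Uc}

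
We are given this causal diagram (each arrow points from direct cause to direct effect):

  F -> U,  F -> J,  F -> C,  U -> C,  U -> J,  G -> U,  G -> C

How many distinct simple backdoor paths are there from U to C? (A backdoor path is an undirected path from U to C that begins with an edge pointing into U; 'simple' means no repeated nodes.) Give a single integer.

A backdoor path from U to C is any simple undirected path whose first edge points into U (i.e. leaves U via a parent).
Parents of U: {F, G}.
Enumerating:
  P1: U <- G -> C
  P2: U <- F -> C
That exhausts the simple backdoor paths. Count: 2.

2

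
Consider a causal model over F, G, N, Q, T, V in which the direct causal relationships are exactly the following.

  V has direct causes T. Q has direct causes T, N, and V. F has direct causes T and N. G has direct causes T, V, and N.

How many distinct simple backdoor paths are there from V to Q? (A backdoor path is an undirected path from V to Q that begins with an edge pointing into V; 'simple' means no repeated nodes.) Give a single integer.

A backdoor path from V to Q is any simple undirected path whose first edge points into V (i.e. leaves V via a parent).
Parents of V: {T}.
Enumerating:
  P1: V <- T -> F <- N -> Q
  P2: V <- T -> Q
  P3: V <- T -> G <- N -> Q
That exhausts the simple backdoor paths. Count: 3.

3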